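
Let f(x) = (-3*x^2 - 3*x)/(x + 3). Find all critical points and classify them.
f'(x) = 3*(-x^2 - 6*x - 3)/(x^2 + 6*x + 9)

Solve f'(x) = 0:
  f'(x) = -3*(x^2 + 6*x + 3)/(x + 3)^2; the denominator is positive wherever f is defined, so f'(x) = 0 ⇔ -3*x^2 - 18*x - 9 = 0.
  Factor: -3*x^2 - 18*x - 9 = -3*(x^2 + 6*x + 3); x^2 + 6*x + 3 = 0 has no rational roots; quadratic formula: x = (-6 ± √24)/2.
  ⇒ x = -3 - sqrt(6) ≈ -5.4495, -3 + sqrt(6) ≈ -0.5505

f''(x) = -36/(x^3 + 9*x^2 + 27*x + 27)
Second-derivative test at each critical point:
  f''(-5.4495) = 2.4495 > 0 → local minimum
  f''(-0.5505) = -2.4495 < 0 → local maximum

Critical points: x = -3 - sqrt(6) ≈ -5.4495 (local minimum); x = -3 + sqrt(6) ≈ -0.5505 (local maximum)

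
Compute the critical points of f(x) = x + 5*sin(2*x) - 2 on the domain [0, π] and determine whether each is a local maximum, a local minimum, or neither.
f'(x) = 10*cos(2*x) + 1

Solve f'(x) = 0 on [0, π]:
  f'(x) = 0 ⇔ cos(2*x) = -1/10, i.e. 2*x = ±arccos(-1/10) + 2nπ; keep the solutions lying in [0, π].
  ⇒ x = acos(-1/10)/2 ≈ 0.8355, pi - acos(-1/10)/2 ≈ 2.3061

f''(x) = -20*sin(2*x)
Second-derivative test at each critical point:
  f''(0.8355) = -19.8997 < 0 → local maximum
  f''(2.3061) = 19.8997 > 0 → local minimum

Critical points: x = acos(-1/10)/2 ≈ 0.8355 (local maximum); x = pi - acos(-1/10)/2 ≈ 2.3061 (local minimum)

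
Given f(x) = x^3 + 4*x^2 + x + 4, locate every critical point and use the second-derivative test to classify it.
f'(x) = 3*x^2 + 8*x + 1

Solve f'(x) = 0:
  3*x^2 + 8*x + 1 = 0 has no rational roots; quadratic formula: x = (-8 ± √52)/6.
  ⇒ x = -4/3 - sqrt(13)/3 ≈ -2.5352, -4/3 + sqrt(13)/3 ≈ -0.1315

f''(x) = 6*x + 8
Second-derivative test at each critical point:
  f''(-2.5352) = -7.2111 < 0 → local maximum
  f''(-0.1315) = 7.2111 > 0 → local minimum

Critical points: x = -4/3 - sqrt(13)/3 ≈ -2.5352 (local maximum); x = -4/3 + sqrt(13)/3 ≈ -0.1315 (local minimum)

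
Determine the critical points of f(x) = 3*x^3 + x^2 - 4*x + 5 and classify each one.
f'(x) = 9*x^2 + 2*x - 4

Solve f'(x) = 0:
  9*x^2 + 2*x - 4 = 0 has no rational roots; quadratic formula: x = (-2 ± √148)/18.
  ⇒ x = -sqrt(37)/9 - 1/9 ≈ -0.7870, -1/9 + sqrt(37)/9 ≈ 0.5648

f''(x) = 18*x + 2
Second-derivative test at each critical point:
  f''(-0.7870) = -12.1655 < 0 → local maximum
  f''(0.5648) = 12.1655 > 0 → local minimum

Critical points: x = -sqrt(37)/9 - 1/9 ≈ -0.7870 (local maximum); x = -1/9 + sqrt(37)/9 ≈ 0.5648 (local minimum)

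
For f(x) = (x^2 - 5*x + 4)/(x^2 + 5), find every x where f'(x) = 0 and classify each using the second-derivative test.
f'(x) = (5*x^2 + 2*x - 25)/(x^4 + 10*x^2 + 25)

Solve f'(x) = 0:
  f'(x) = (5*x^2 + 2*x - 25)/(x^2 + 5)^2; the denominator is positive wherever f is defined, so f'(x) = 0 ⇔ 5*x^2 + 2*x - 25 = 0.
  5*x^2 + 2*x - 25 = 0 has no rational roots; quadratic formula: x = (-2 ± √504)/10.
  ⇒ x = -3*sqrt(14)/5 - 1/5 ≈ -2.4450, -1/5 + 3*sqrt(14)/5 ≈ 2.0450

f''(x) = 2*(-5*x^3 - 3*x^2 + 75*x + 5)/(x^6 + 15*x^4 + 75*x^2 + 125)
Second-derivative test at each critical point:
  f''(-2.4450) = -0.1863 < 0 → local maximum
  f''(2.0450) = 0.2663 > 0 → local minimum

Critical points: x = -3*sqrt(14)/5 - 1/5 ≈ -2.4450 (local maximum); x = -1/5 + 3*sqrt(14)/5 ≈ 2.0450 (local minimum)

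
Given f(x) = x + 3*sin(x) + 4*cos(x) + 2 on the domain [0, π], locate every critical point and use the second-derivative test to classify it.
f'(x) = -4*sin(x) + 3*cos(x) + 1

Solve f'(x) = 0 on [0, π]:
  f'(x) = 0 ⇔ -4*sin(x) + 3*cos(x) = -1. Write the left side as R·cos(x + φ) with R = √(3² + 4²) = 5, cos φ = 3/5, sin φ = 4/5; then cos(x + φ) = -1/5. Solve for x and keep the solutions lying in [0, π].
  ⇒ x = atan((4 + 6*sqrt(6))/(-3 + 8*sqrt(6))) ≈ 0.8449

f''(x) = -3*sin(x) - 4*cos(x)
Second-derivative test at each critical point:
  f''(0.8449) = -4.8990 < 0 → local maximum

Critical points: x = atan((4 + 6*sqrt(6))/(-3 + 8*sqrt(6))) ≈ 0.8449 (local maximum)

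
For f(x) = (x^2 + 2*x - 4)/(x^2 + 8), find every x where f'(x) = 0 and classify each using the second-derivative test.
f'(x) = 2*(-x^2 + 12*x + 8)/(x^4 + 16*x^2 + 64)

Solve f'(x) = 0:
  f'(x) = -2*(x^2 - 12*x - 8)/(x^2 + 8)^2; the denominator is positive wherever f is defined, so f'(x) = 0 ⇔ -2*x^2 + 24*x + 16 = 0.
  Factor: -2*x^2 + 24*x + 16 = -2*(x^2 - 12*x - 8); x^2 - 12*x - 8 = 0 has no rational roots; quadratic formula: x = (12 ± √176)/2.
  ⇒ x = 6 - 2*sqrt(11) ≈ -0.6332, 6 + 2*sqrt(11) ≈ 12.6332

f''(x) = 4*(x^3 - 18*x^2 - 24*x + 48)/(x^6 + 24*x^4 + 192*x^2 + 512)
Second-derivative test at each critical point:
  f''(-0.6332) = 0.3759 > 0 → local minimum
  f''(12.6332) = -0.0009 < 0 → local maximum

Critical points: x = 6 - 2*sqrt(11) ≈ -0.6332 (local minimum); x = 6 + 2*sqrt(11) ≈ 12.6332 (local maximum)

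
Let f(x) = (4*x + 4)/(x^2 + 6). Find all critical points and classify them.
f'(x) = 4*(x^2 - 2*x*(x + 1) + 6)/(x^2 + 6)^2

Solve f'(x) = 0:
  f'(x) = -4*(x^2 + 2*x - 6)/(x^2 + 6)^2; the denominator is positive wherever f is defined, so f'(x) = 0 ⇔ -4*x^2 - 8*x + 24 = 0.
  Factor: -4*x^2 - 8*x + 24 = -4*(x^2 + 2*x - 6); x^2 + 2*x - 6 = 0 has no rational roots; quadratic formula: x = (-2 ± √28)/2.
  ⇒ x = -sqrt(7) - 1 ≈ -3.6458, -1 + sqrt(7) ≈ 1.6458

f''(x) = 8*(4*x^2*(x + 1) - (3*x + 1)*(x^2 + 6))/(x^2 + 6)^3
Second-derivative test at each critical point:
  f''(-3.6458) = 0.0569 > 0 → local minimum
  f''(1.6458) = -0.2791 < 0 → local maximum

Critical points: x = -sqrt(7) - 1 ≈ -3.6458 (local minimum); x = -1 + sqrt(7) ≈ 1.6458 (local maximum)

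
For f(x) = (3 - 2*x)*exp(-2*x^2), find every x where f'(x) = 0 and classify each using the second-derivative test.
f'(x) = 2*(2*x*(2*x - 3) - 1)*exp(-2*x^2)

Solve f'(x) = 0:
  f'(x) = (8*x^2 - 12*x - 2)·exp(-2*x^2) and exp(-2*x^2) > 0 for every x, so f'(x) = 0 ⇔ 8*x^2 - 12*x - 2 = 0.
  Factor: 8*x^2 - 12*x - 2 = 2*(4*x^2 - 6*x - 1); 4*x^2 - 6*x - 1 = 0 has no rational roots; quadratic formula: x = (6 ± √52)/8.
  ⇒ x = 3/4 - sqrt(13)/4 ≈ -0.1514, 3/4 + sqrt(13)/4 ≈ 1.6514

f''(x) = 4*(4*x^2*(3 - 2*x) + 6*x - 3)*exp(-2*x^2)
Second-derivative test at each critical point:
  f''(-0.1514) = -13.7761 < 0 → local maximum
  f''(1.6514) = 0.0617 > 0 → local minimum

Critical points: x = 3/4 - sqrt(13)/4 ≈ -0.1514 (local maximum); x = 3/4 + sqrt(13)/4 ≈ 1.6514 (local minimum)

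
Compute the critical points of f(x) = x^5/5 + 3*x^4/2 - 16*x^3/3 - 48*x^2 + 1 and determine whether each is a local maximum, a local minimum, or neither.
f'(x) = x*(x^3 + 6*x^2 - 16*x - 96)

Solve f'(x) = 0:
  Factor: x^4 + 6*x^3 - 16*x^2 - 96*x = x*(x - 4)*(x + 4)*(x + 6) = 0.
  ⇒ x = -6, -4, 0, 4

f''(x) = 4*x^3 + 18*x^2 - 32*x - 96
Second-derivative test at each critical point:
  f''(-6) = -120 < 0 → local maximum
  f''(-4) = 64 > 0 → local minimum
  f''(0) = -96 < 0 → local maximum
  f''(4) = 320 > 0 → local minimum

Critical points: x = -6 (local maximum); x = -4 (local minimum); x = 0 (local maximum); x = 4 (local minimum)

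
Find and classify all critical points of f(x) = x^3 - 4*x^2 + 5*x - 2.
f'(x) = 3*x^2 - 8*x + 5

Solve f'(x) = 0:
  Factor: 3*x^2 - 8*x + 5 = (x - 1)*(3*x - 5) = 0.
  ⇒ x = 1, 5/3

f''(x) = 6*x - 8
Second-derivative test at each critical point:
  f''(1) = -2 < 0 → local maximum
  f''(5/3) = 2 > 0 → local minimum

Critical points: x = 1 (local maximum); x = 5/3 (local minimum)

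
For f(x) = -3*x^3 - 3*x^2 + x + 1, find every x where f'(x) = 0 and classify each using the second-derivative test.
f'(x) = -9*x^2 - 6*x + 1

Solve f'(x) = 0:
  9*x^2 + 6*x - 1 = 0 has no rational roots; quadratic formula: x = (-6 ± √72)/18.
  ⇒ x = -sqrt(2)/3 - 1/3 ≈ -0.8047, -1/3 + sqrt(2)/3 ≈ 0.1381

f''(x) = -18*x - 6
Second-derivative test at each critical point:
  f''(-0.8047) = 8.4853 > 0 → local minimum
  f''(0.1381) = -8.4853 < 0 → local maximum

Critical points: x = -sqrt(2)/3 - 1/3 ≈ -0.8047 (local minimum); x = -1/3 + sqrt(2)/3 ≈ 0.1381 (local maximum)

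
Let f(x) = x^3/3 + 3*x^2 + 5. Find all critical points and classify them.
f'(x) = x*(x + 6)

Solve f'(x) = 0:
  Factor: x^2 + 6*x = x*(x + 6) = 0.
  ⇒ x = -6, 0

f''(x) = 2*x + 6
Second-derivative test at each critical point:
  f''(-6) = -6 < 0 → local maximum
  f''(0) = 6 > 0 → local minimum

Critical points: x = -6 (local maximum); x = 0 (local minimum)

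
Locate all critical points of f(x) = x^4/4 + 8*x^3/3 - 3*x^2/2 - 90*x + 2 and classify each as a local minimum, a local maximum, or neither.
f'(x) = x^3 + 8*x^2 - 3*x - 90

Solve f'(x) = 0:
  Factor: x^3 + 8*x^2 - 3*x - 90 = (x - 3)*(x + 5)*(x + 6) = 0.
  ⇒ x = -6, -5, 3

f''(x) = 3*x^2 + 16*x - 3
Second-derivative test at each critical point:
  f''(-6) = 9 > 0 → local minimum
  f''(-5) = -8 < 0 → local maximum
  f''(3) = 72 > 0 → local minimum

Critical points: x = -6 (local minimum); x = -5 (local maximum); x = 3 (local minimum)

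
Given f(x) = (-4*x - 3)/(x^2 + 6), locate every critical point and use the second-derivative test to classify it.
f'(x) = 2*(2*x^2 + 3*x - 12)/(x^4 + 12*x^2 + 36)

Solve f'(x) = 0:
  f'(x) = 2*(2*x^2 + 3*x - 12)/(x^2 + 6)^2; the denominator is positive wherever f is defined, so f'(x) = 0 ⇔ 4*x^2 + 6*x - 24 = 0.
  Factor: 4*x^2 + 6*x - 24 = 2*(2*x^2 + 3*x - 12); 2*x^2 + 3*x - 12 = 0 has no rational roots; quadratic formula: x = (-3 ± √105)/4.
  ⇒ x = -sqrt(105)/4 - 3/4 ≈ -3.3117, -3/4 + sqrt(105)/4 ≈ 1.8117

f''(x) = 2*(-4*x^2*(4*x + 3) + 3*(4*x + 1)*(x^2 + 6))/(x^2 + 6)^3
Second-derivative test at each critical point:
  f''(-3.3117) = -0.0712 < 0 → local maximum
  f''(1.8117) = 0.2379 > 0 → local minimum

Critical points: x = -sqrt(105)/4 - 3/4 ≈ -3.3117 (local maximum); x = -3/4 + sqrt(105)/4 ≈ 1.8117 (local minimum)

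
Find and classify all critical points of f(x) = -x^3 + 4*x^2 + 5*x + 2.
f'(x) = -3*x^2 + 8*x + 5

Solve f'(x) = 0:
  3*x^2 - 8*x - 5 = 0 has no rational roots; quadratic formula: x = (8 ± √124)/6.
  ⇒ x = 4/3 - sqrt(31)/3 ≈ -0.5226, 4/3 + sqrt(31)/3 ≈ 3.1893

f''(x) = 8 - 6*x
Second-derivative test at each critical point:
  f''(-0.5226) = 11.1355 > 0 → local minimum
  f''(3.1893) = -11.1355 < 0 → local maximum

Critical points: x = 4/3 - sqrt(31)/3 ≈ -0.5226 (local minimum); x = 4/3 + sqrt(31)/3 ≈ 3.1893 (local maximum)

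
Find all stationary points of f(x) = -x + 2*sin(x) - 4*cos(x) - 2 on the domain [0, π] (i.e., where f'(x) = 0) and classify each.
f'(x) = 4*sin(x) + 2*cos(x) - 1

Solve f'(x) = 0 on [0, π]:
  f'(x) = 0 ⇔ 4*sin(x) + 2*cos(x) = 1. Write the left side as R·cos(x + φ) with R = √(2² + (-4)²) = 2*sqrt(5), cos φ = sqrt(5)/5, sin φ = -2*sqrt(5)/5; then cos(x + φ) = sqrt(5)/10. Solve for x and keep the solutions lying in [0, π].
  ⇒ x = atan((2 + sqrt(19))/(1 - 2*sqrt(19))) + pi ≈ 2.4524

f''(x) = -2*sin(x) + 4*cos(x)
Second-derivative test at each critical point:
  f''(2.4524) = -4.3589 < 0 → local maximum

Critical points: x = atan((2 + sqrt(19))/(1 - 2*sqrt(19))) + pi ≈ 2.4524 (local maximum)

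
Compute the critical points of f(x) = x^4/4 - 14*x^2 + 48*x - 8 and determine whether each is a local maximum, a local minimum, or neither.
f'(x) = x^3 - 28*x + 48

Solve f'(x) = 0:
  Factor: x^3 - 28*x + 48 = (x - 4)*(x - 2)*(x + 6) = 0.
  ⇒ x = -6, 2, 4

f''(x) = 3*x^2 - 28
Second-derivative test at each critical point:
  f''(-6) = 80 > 0 → local minimum
  f''(2) = -16 < 0 → local maximum
  f''(4) = 20 > 0 → local minimum

Critical points: x = -6 (local minimum); x = 2 (local maximum); x = 4 (local minimum)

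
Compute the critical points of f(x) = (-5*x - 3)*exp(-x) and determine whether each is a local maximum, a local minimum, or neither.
f'(x) = (5*x - 2)*exp(-x)

Solve f'(x) = 0:
  f'(x) = (5*x - 2)·exp(-x) and exp(-x) > 0 for every x, so f'(x) = 0 ⇔ 5*x - 2 = 0.
  5*x - 2 = 0.
  ⇒ x = 2/5

f''(x) = (7 - 5*x)*exp(-x)
Second-derivative test at each critical point:
  f''(2/5) = 3.3516 > 0 → local minimum

Critical points: x = 2/5 (local minimum)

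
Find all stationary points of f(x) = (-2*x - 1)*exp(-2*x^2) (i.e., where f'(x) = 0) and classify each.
f'(x) = 2*(2*x*(2*x + 1) - 1)*exp(-2*x^2)

Solve f'(x) = 0:
  f'(x) = (8*x^2 + 4*x - 2)·exp(-2*x^2) and exp(-2*x^2) > 0 for every x, so f'(x) = 0 ⇔ 8*x^2 + 4*x - 2 = 0.
  Factor: 8*x^2 + 4*x - 2 = 2*(4*x^2 + 2*x - 1); 4*x^2 + 2*x - 1 = 0 has no rational roots; quadratic formula: x = (-2 ± √20)/8.
  ⇒ x = -sqrt(5)/4 - 1/4 ≈ -0.8090, -1/4 + sqrt(5)/4 ≈ 0.3090

f''(x) = 4*(-8*x^3 - 4*x^2 + 6*x + 1)*exp(-2*x^2)
Second-derivative test at each critical point:
  f''(-0.8090) = -2.4157 < 0 → local maximum
  f''(0.3090) = 7.3893 > 0 → local minimum

Critical points: x = -sqrt(5)/4 - 1/4 ≈ -0.8090 (local maximum); x = -1/4 + sqrt(5)/4 ≈ 0.3090 (local minimum)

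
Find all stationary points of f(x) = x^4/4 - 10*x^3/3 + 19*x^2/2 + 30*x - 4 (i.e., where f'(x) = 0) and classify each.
f'(x) = x^3 - 10*x^2 + 19*x + 30

Solve f'(x) = 0:
  Factor: x^3 - 10*x^2 + 19*x + 30 = (x - 6)*(x - 5)*(x + 1) = 0.
  ⇒ x = -1, 5, 6

f''(x) = 3*x^2 - 20*x + 19
Second-derivative test at each critical point:
  f''(-1) = 42 > 0 → local minimum
  f''(5) = -6 < 0 → local maximum
  f''(6) = 7 > 0 → local minimum

Critical points: x = -1 (local minimum); x = 5 (local maximum); x = 6 (local minimum)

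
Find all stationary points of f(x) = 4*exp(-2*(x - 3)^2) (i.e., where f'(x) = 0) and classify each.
f'(x) = 16*(3 - x)*exp(-2*(x - 3)^2)

Solve f'(x) = 0:
  f'(x) = (48 - 16*x)·exp(-2*(x - 3)^2) and exp(-2*(x - 3)^2) > 0 for every x, so f'(x) = 0 ⇔ 48 - 16*x = 0.
  Factor: 48 - 16*x = -16*(x - 3) = 0.
  ⇒ x = 3

f''(x) = 16*(4*(x - 3)^2 - 1)*exp(-2*(x - 3)^2)
Second-derivative test at each critical point:
  f''(3) = -16 < 0 → local maximum

Critical points: x = 3 (local maximum)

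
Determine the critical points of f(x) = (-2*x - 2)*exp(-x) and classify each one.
f'(x) = 2*x*exp(-x)

Solve f'(x) = 0:
  f'(x) = (2*x)·exp(-x) and exp(-x) > 0 for every x, so f'(x) = 0 ⇔ 2*x = 0.
  2*x = 0.
  ⇒ x = 0

f''(x) = 2*(1 - x)*exp(-x)
Second-derivative test at each critical point:
  f''(0) = 2 > 0 → local minimum

Critical points: x = 0 (local minimum)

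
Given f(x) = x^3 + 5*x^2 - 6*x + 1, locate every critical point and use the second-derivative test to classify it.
f'(x) = 3*x^2 + 10*x - 6

Solve f'(x) = 0:
  3*x^2 + 10*x - 6 = 0 has no rational roots; quadratic formula: x = (-10 ± √172)/6.
  ⇒ x = -sqrt(43)/3 - 5/3 ≈ -3.8525, -5/3 + sqrt(43)/3 ≈ 0.5191

f''(x) = 6*x + 10
Second-derivative test at each critical point:
  f''(-3.8525) = -13.1149 < 0 → local maximum
  f''(0.5191) = 13.1149 > 0 → local minimum

Critical points: x = -sqrt(43)/3 - 5/3 ≈ -3.8525 (local maximum); x = -5/3 + sqrt(43)/3 ≈ 0.5191 (local minimum)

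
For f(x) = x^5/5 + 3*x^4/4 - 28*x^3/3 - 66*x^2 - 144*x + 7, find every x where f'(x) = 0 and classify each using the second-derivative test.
f'(x) = x^4 + 3*x^3 - 28*x^2 - 132*x - 144

Solve f'(x) = 0:
  Factor: x^4 + 3*x^3 - 28*x^2 - 132*x - 144 = (x - 6)*(x + 2)*(x + 3)*(x + 4) = 0.
  ⇒ x = -4, -3, -2, 6

f''(x) = 4*x^3 + 9*x^2 - 56*x - 132
Second-derivative test at each critical point:
  f''(-4) = -20 < 0 → local maximum
  f''(-3) = 9 > 0 → local minimum
  f''(-2) = -16 < 0 → local maximum
  f''(6) = 720 > 0 → local minimum

Critical points: x = -4 (local maximum); x = -3 (local minimum); x = -2 (local maximum); x = 6 (local minimum)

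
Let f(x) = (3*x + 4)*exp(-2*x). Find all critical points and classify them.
f'(x) = (-6*x - 5)*exp(-2*x)

Solve f'(x) = 0:
  f'(x) = (-6*x - 5)·exp(-2*x) and exp(-2*x) > 0 for every x, so f'(x) = 0 ⇔ -6*x - 5 = 0.
  -6*x - 5 = 0.
  ⇒ x = -5/6

f''(x) = 4*(3*x + 1)*exp(-2*x)
Second-derivative test at each critical point:
  f''(-5/6) = -31.7669 < 0 → local maximum

Critical points: x = -5/6 (local maximum)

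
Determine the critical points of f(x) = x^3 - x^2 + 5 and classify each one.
f'(x) = x*(3*x - 2)

Solve f'(x) = 0:
  Factor: 3*x^2 - 2*x = x*(3*x - 2) = 0.
  ⇒ x = 0, 2/3

f''(x) = 6*x - 2
Second-derivative test at each critical point:
  f''(0) = -2 < 0 → local maximum
  f''(2/3) = 2 > 0 → local minimum

Critical points: x = 0 (local maximum); x = 2/3 (local minimum)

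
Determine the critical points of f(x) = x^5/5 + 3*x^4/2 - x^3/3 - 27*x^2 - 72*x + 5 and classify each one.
f'(x) = x^4 + 6*x^3 - x^2 - 54*x - 72

Solve f'(x) = 0:
  Factor: x^4 + 6*x^3 - x^2 - 54*x - 72 = (x - 3)*(x + 2)*(x + 3)*(x + 4) = 0.
  ⇒ x = -4, -3, -2, 3

f''(x) = 4*x^3 + 18*x^2 - 2*x - 54
Second-derivative test at each critical point:
  f''(-4) = -14 < 0 → local maximum
  f''(-3) = 6 > 0 → local minimum
  f''(-2) = -10 < 0 → local maximum
  f''(3) = 210 > 0 → local minimum

Critical points: x = -4 (local maximum); x = -3 (local minimum); x = -2 (local maximum); x = 3 (local minimum)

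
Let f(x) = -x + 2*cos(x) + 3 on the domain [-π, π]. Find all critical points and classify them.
f'(x) = -2*sin(x) - 1

Solve f'(x) = 0 on [-π, π]:
  f'(x) = 0 ⇔ sin(x) = -1/2, i.e. x = arcsin(-1/2) + 2nπ or x = π − arcsin(-1/2) + 2nπ; keep the solutions lying in [-π, π].
  ⇒ x = -5*pi/6 ≈ -2.6180, -pi/6 ≈ -0.5236

f''(x) = -2*cos(x)
Second-derivative test at each critical point:
  f''(-2.6180) = 1.7321 > 0 → local minimum
  f''(-0.5236) = -1.7321 < 0 → local maximum

Critical points: x = -5*pi/6 ≈ -2.6180 (local minimum); x = -pi/6 ≈ -0.5236 (local maximum)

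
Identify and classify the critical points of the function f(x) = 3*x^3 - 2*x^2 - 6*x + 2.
f'(x) = 9*x^2 - 4*x - 6

Solve f'(x) = 0:
  9*x^2 - 4*x - 6 = 0 has no rational roots; quadratic formula: x = (4 ± √232)/18.
  ⇒ x = 2/9 - sqrt(58)/9 ≈ -0.6240, 2/9 + sqrt(58)/9 ≈ 1.0684

f''(x) = 18*x - 4
Second-derivative test at each critical point:
  f''(-0.6240) = -15.2315 < 0 → local maximum
  f''(1.0684) = 15.2315 > 0 → local minimum

Critical points: x = 2/9 - sqrt(58)/9 ≈ -0.6240 (local maximum); x = 2/9 + sqrt(58)/9 ≈ 1.0684 (local minimum)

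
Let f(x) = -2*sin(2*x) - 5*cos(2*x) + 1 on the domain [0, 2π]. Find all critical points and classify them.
f'(x) = 10*sin(2*x) - 4*cos(2*x)

Solve f'(x) = 0 on [0, 2π]:
  f'(x) = 0 ⇔ -2*cos(2*x) = -5*sin(2*x) ⇔ tan(2*x) = 2/5, i.e. 2*x = arctan(2/5) + nπ; keep the solutions lying in [0, 2π].
  ⇒ x = atan(2/5)/2 ≈ 0.1903, atan(2/5)/2 + pi/2 ≈ 1.7610, atan(2/5)/2 + pi ≈ 3.3318, atan(2/5)/2 + 3*pi/2 ≈ 4.9026

f''(x) = 8*sin(2*x) + 20*cos(2*x)
Second-derivative test at each critical point:
  f''(0.1903) = 21.5407 > 0 → local minimum
  f''(1.7610) = -21.5407 < 0 → local maximum
  f''(3.3318) = 21.5407 > 0 → local minimum
  f''(4.9026) = -21.5407 < 0 → local maximum

Critical points: x = atan(2/5)/2 ≈ 0.1903 (local minimum); x = atan(2/5)/2 + pi/2 ≈ 1.7610 (local maximum); x = atan(2/5)/2 + pi ≈ 3.3318 (local minimum); x = atan(2/5)/2 + 3*pi/2 ≈ 4.9026 (local maximum)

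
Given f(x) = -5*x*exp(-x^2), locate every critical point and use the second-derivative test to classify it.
f'(x) = 5*(2*x^2 - 1)*exp(-x^2)

Solve f'(x) = 0:
  f'(x) = (10*x^2 - 5)·exp(-x^2) and exp(-x^2) > 0 for every x, so f'(x) = 0 ⇔ 10*x^2 - 5 = 0.
  Factor: 10*x^2 - 5 = 5*(2*x^2 - 1); 2*x^2 - 1 = 0 has no rational roots; quadratic formula: x = (0 ± √8)/4.
  ⇒ x = -sqrt(2)/2 ≈ -0.7071, sqrt(2)/2 ≈ 0.7071

f''(x) = (-20*x^3 + 30*x)*exp(-x^2)
Second-derivative test at each critical point:
  f''(-0.7071) = -8.5776 < 0 → local maximum
  f''(0.7071) = 8.5776 > 0 → local minimum

Critical points: x = -sqrt(2)/2 ≈ -0.7071 (local maximum); x = sqrt(2)/2 ≈ 0.7071 (local minimum)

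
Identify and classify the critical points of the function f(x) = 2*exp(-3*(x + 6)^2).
f'(x) = 12*(-x - 6)*exp(-3*(x + 6)^2)

Solve f'(x) = 0:
  f'(x) = (-12*x - 72)·exp(-3*(x + 6)^2) and exp(-3*(x + 6)^2) > 0 for every x, so f'(x) = 0 ⇔ -12*x - 72 = 0.
  Factor: -12*x - 72 = -12*(x + 6) = 0.
  ⇒ x = -6

f''(x) = 12*(6*(x + 6)^2 - 1)*exp(-3*(x + 6)^2)
Second-derivative test at each critical point:
  f''(-6) = -12 < 0 → local maximum

Critical points: x = -6 (local maximum)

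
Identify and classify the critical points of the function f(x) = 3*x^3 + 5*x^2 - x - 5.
f'(x) = 9*x^2 + 10*x - 1

Solve f'(x) = 0:
  9*x^2 + 10*x - 1 = 0 has no rational roots; quadratic formula: x = (-10 ± √136)/18.
  ⇒ x = -sqrt(34)/9 - 5/9 ≈ -1.2034, -5/9 + sqrt(34)/9 ≈ 0.0923

f''(x) = 18*x + 10
Second-derivative test at each critical point:
  f''(-1.2034) = -11.6619 < 0 → local maximum
  f''(0.0923) = 11.6619 > 0 → local minimum

Critical points: x = -sqrt(34)/9 - 5/9 ≈ -1.2034 (local maximum); x = -5/9 + sqrt(34)/9 ≈ 0.0923 (local minimum)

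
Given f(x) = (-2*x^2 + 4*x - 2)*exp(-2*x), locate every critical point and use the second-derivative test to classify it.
f'(x) = 4*(x^2 - 3*x + 2)*exp(-2*x)

Solve f'(x) = 0:
  f'(x) = (4*x^2 - 12*x + 8)·exp(-2*x) and exp(-2*x) > 0 for every x, so f'(x) = 0 ⇔ 4*x^2 - 12*x + 8 = 0.
  Factor: 4*x^2 - 12*x + 8 = 4*(x - 2)*(x - 1) = 0.
  ⇒ x = 1, 2

f''(x) = 4*(-2*x^2 + 8*x - 7)*exp(-2*x)
Second-derivative test at each critical point:
  f''(1) = -0.5413 < 0 → local maximum
  f''(2) = 0.0733 > 0 → local minimum

Critical points: x = 1 (local maximum); x = 2 (local minimum)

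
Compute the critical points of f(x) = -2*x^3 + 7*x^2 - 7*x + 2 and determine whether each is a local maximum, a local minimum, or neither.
f'(x) = -6*x^2 + 14*x - 7

Solve f'(x) = 0:
  6*x^2 - 14*x + 7 = 0 has no rational roots; quadratic formula: x = (14 ± √28)/12.
  ⇒ x = 7/6 - sqrt(7)/6 ≈ 0.7257, sqrt(7)/6 + 7/6 ≈ 1.6076

f''(x) = 14 - 12*x
Second-derivative test at each critical point:
  f''(0.7257) = 5.2915 > 0 → local minimum
  f''(1.6076) = -5.2915 < 0 → local maximum

Critical points: x = 7/6 - sqrt(7)/6 ≈ 0.7257 (local minimum); x = sqrt(7)/6 + 7/6 ≈ 1.6076 (local maximum)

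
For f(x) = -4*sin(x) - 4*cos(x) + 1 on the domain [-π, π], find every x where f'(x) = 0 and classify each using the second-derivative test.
f'(x) = -4*sqrt(2)*cos(x + pi/4)

Solve f'(x) = 0 on [-π, π]:
  f'(x) = 0 ⇔ -4*cos(x) = -4*sin(x) ⇔ tan(x) = 1, i.e. x = arctan(1) + nπ; keep the solutions lying in [-π, π].
  ⇒ x = -3*pi/4 ≈ -2.3562, pi/4 ≈ 0.7854

f''(x) = 4*sqrt(2)*sin(x + pi/4)
Second-derivative test at each critical point:
  f''(-2.3562) = -5.6569 < 0 → local maximum
  f''(0.7854) = 5.6569 > 0 → local minimum

Critical points: x = -3*pi/4 ≈ -2.3562 (local maximum); x = pi/4 ≈ 0.7854 (local minimum)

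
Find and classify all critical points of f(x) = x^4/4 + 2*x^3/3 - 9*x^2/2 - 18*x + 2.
f'(x) = x^3 + 2*x^2 - 9*x - 18

Solve f'(x) = 0:
  Factor: x^3 + 2*x^2 - 9*x - 18 = (x - 3)*(x + 2)*(x + 3) = 0.
  ⇒ x = -3, -2, 3

f''(x) = 3*x^2 + 4*x - 9
Second-derivative test at each critical point:
  f''(-3) = 6 > 0 → local minimum
  f''(-2) = -5 < 0 → local maximum
  f''(3) = 30 > 0 → local minimum

Critical points: x = -3 (local minimum); x = -2 (local maximum); x = 3 (local minimum)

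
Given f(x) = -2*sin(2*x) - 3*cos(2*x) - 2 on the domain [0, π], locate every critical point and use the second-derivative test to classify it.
f'(x) = 6*sin(2*x) - 4*cos(2*x)

Solve f'(x) = 0 on [0, π]:
  f'(x) = 0 ⇔ -2*cos(2*x) = -3*sin(2*x) ⇔ tan(2*x) = 2/3, i.e. 2*x = arctan(2/3) + nπ; keep the solutions lying in [0, π].
  ⇒ x = atan(2/3)/2 ≈ 0.2940, atan(2/3)/2 + pi/2 ≈ 1.8648

f''(x) = 8*sin(2*x) + 12*cos(2*x)
Second-derivative test at each critical point:
  f''(0.2940) = 14.4222 > 0 → local minimum
  f''(1.8648) = -14.4222 < 0 → local maximum

Critical points: x = atan(2/3)/2 ≈ 0.2940 (local minimum); x = atan(2/3)/2 + pi/2 ≈ 1.8648 (local maximum)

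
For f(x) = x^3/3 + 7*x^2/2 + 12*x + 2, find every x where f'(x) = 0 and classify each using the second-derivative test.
f'(x) = x^2 + 7*x + 12

Solve f'(x) = 0:
  Factor: x^2 + 7*x + 12 = (x + 3)*(x + 4) = 0.
  ⇒ x = -4, -3

f''(x) = 2*x + 7
Second-derivative test at each critical point:
  f''(-4) = -1 < 0 → local maximum
  f''(-3) = 1 > 0 → local minimum

Critical points: x = -4 (local maximum); x = -3 (local minimum)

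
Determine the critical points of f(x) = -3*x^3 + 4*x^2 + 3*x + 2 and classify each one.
f'(x) = -9*x^2 + 8*x + 3

Solve f'(x) = 0:
  9*x^2 - 8*x - 3 = 0 has no rational roots; quadratic formula: x = (8 ± √172)/18.
  ⇒ x = 4/9 - sqrt(43)/9 ≈ -0.2842, 4/9 + sqrt(43)/9 ≈ 1.1730

f''(x) = 8 - 18*x
Second-derivative test at each critical point:
  f''(-0.2842) = 13.1149 > 0 → local minimum
  f''(1.1730) = -13.1149 < 0 → local maximum

Critical points: x = 4/9 - sqrt(43)/9 ≈ -0.2842 (local minimum); x = 4/9 + sqrt(43)/9 ≈ 1.1730 (local maximum)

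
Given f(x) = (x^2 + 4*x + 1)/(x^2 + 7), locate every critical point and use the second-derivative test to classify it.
f'(x) = 4*(-x^2 + 3*x + 7)/(x^4 + 14*x^2 + 49)

Solve f'(x) = 0:
  f'(x) = -4*(x^2 - 3*x - 7)/(x^2 + 7)^2; the denominator is positive wherever f is defined, so f'(x) = 0 ⇔ -4*x^2 + 12*x + 28 = 0.
  Factor: -4*x^2 + 12*x + 28 = -4*(x^2 - 3*x - 7); x^2 - 3*x - 7 = 0 has no rational roots; quadratic formula: x = (3 ± √37)/2.
  ⇒ x = 3/2 - sqrt(37)/2 ≈ -1.5414, 3/2 + sqrt(37)/2 ≈ 4.5414

f''(x) = 4*(2*x^3 - 9*x^2 - 42*x + 21)/(x^6 + 21*x^4 + 147*x^2 + 343)
Second-derivative test at each critical point:
  f''(-1.5414) = 0.2768 > 0 → local minimum
  f''(4.5414) = -0.0319 < 0 → local maximum

Critical points: x = 3/2 - sqrt(37)/2 ≈ -1.5414 (local minimum); x = 3/2 + sqrt(37)/2 ≈ 4.5414 (local maximum)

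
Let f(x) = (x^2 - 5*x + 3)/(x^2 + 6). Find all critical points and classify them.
f'(x) = (5*x^2 + 6*x - 30)/(x^4 + 12*x^2 + 36)

Solve f'(x) = 0:
  f'(x) = (5*x^2 + 6*x - 30)/(x^2 + 6)^2; the denominator is positive wherever f is defined, so f'(x) = 0 ⇔ 5*x^2 + 6*x - 30 = 0.
  5*x^2 + 6*x - 30 = 0 has no rational roots; quadratic formula: x = (-6 ± √636)/10.
  ⇒ x = -sqrt(159)/5 - 3/5 ≈ -3.1219, -3/5 + sqrt(159)/5 ≈ 1.9219

f''(x) = 2*(-5*x^3 - 9*x^2 + 90*x + 18)/(x^6 + 18*x^4 + 108*x^2 + 216)
Second-derivative test at each critical point:
  f''(-3.1219) = -0.1017 < 0 → local maximum
  f''(1.9219) = 0.2684 > 0 → local minimum

Critical points: x = -sqrt(159)/5 - 3/5 ≈ -3.1219 (local maximum); x = -3/5 + sqrt(159)/5 ≈ 1.9219 (local minimum)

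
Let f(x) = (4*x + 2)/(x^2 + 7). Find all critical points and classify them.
f'(x) = 4*(-x^2 - x + 7)/(x^4 + 14*x^2 + 49)

Solve f'(x) = 0:
  f'(x) = -4*(x^2 + x - 7)/(x^2 + 7)^2; the denominator is positive wherever f is defined, so f'(x) = 0 ⇔ -4*x^2 - 4*x + 28 = 0.
  Factor: -4*x^2 - 4*x + 28 = -4*(x^2 + x - 7); x^2 + x - 7 = 0 has no rational roots; quadratic formula: x = (-1 ± √29)/2.
  ⇒ x = -sqrt(29)/2 - 1/2 ≈ -3.1926, -1/2 + sqrt(29)/2 ≈ 2.1926

f''(x) = 4*(4*x^2*(2*x + 1) - (6*x + 1)*(x^2 + 7))/(x^2 + 7)^3
Second-derivative test at each critical point:
  f''(-3.1926) = 0.0729 > 0 → local minimum
  f''(2.1926) = -0.1545 < 0 → local maximum

Critical points: x = -sqrt(29)/2 - 1/2 ≈ -3.1926 (local minimum); x = -1/2 + sqrt(29)/2 ≈ 2.1926 (local maximum)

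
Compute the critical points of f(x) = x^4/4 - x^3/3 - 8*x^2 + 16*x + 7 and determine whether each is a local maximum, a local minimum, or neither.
f'(x) = x^3 - x^2 - 16*x + 16

Solve f'(x) = 0:
  Factor: x^3 - x^2 - 16*x + 16 = (x - 4)*(x - 1)*(x + 4) = 0.
  ⇒ x = -4, 1, 4

f''(x) = 3*x^2 - 2*x - 16
Second-derivative test at each critical point:
  f''(-4) = 40 > 0 → local minimum
  f''(1) = -15 < 0 → local maximum
  f''(4) = 24 > 0 → local minimum

Critical points: x = -4 (local minimum); x = 1 (local maximum); x = 4 (local minimum)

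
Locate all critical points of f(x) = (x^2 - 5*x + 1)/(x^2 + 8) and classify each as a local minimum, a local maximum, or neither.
f'(x) = (5*x^2 + 14*x - 40)/(x^4 + 16*x^2 + 64)

Solve f'(x) = 0:
  f'(x) = (5*x^2 + 14*x - 40)/(x^2 + 8)^2; the denominator is positive wherever f is defined, so f'(x) = 0 ⇔ 5*x^2 + 14*x - 40 = 0.
  5*x^2 + 14*x - 40 = 0 has no rational roots; quadratic formula: x = (-14 ± √996)/10.
  ⇒ x = -sqrt(249)/5 - 7/5 ≈ -4.5559, -7/5 + sqrt(249)/5 ≈ 1.7559

f''(x) = 2*(-5*x^3 - 21*x^2 + 120*x + 56)/(x^6 + 24*x^4 + 192*x^2 + 512)
Second-derivative test at each critical point:
  f''(-4.5559) = -0.0382 < 0 → local maximum
  f''(1.7559) = 0.2569 > 0 → local minimum

Critical points: x = -sqrt(249)/5 - 7/5 ≈ -4.5559 (local maximum); x = -7/5 + sqrt(249)/5 ≈ 1.7559 (local minimum)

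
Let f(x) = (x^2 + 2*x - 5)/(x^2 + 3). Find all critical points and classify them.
f'(x) = 2*(-x^2 + 8*x + 3)/(x^4 + 6*x^2 + 9)

Solve f'(x) = 0:
  f'(x) = -2*(x^2 - 8*x - 3)/(x^2 + 3)^2; the denominator is positive wherever f is defined, so f'(x) = 0 ⇔ -2*x^2 + 16*x + 6 = 0.
  Factor: -2*x^2 + 16*x + 6 = -2*(x^2 - 8*x - 3); x^2 - 8*x - 3 = 0 has no rational roots; quadratic formula: x = (8 ± √76)/2.
  ⇒ x = 4 - sqrt(19) ≈ -0.3589, 4 + sqrt(19) ≈ 8.3589

f''(x) = 4*(x^3 - 12*x^2 - 9*x + 12)/(x^6 + 9*x^4 + 27*x^2 + 27)
Second-derivative test at each critical point:
  f''(-0.3589) = 1.7811 > 0 → local minimum
  f''(8.3589) = -0.0033 < 0 → local maximum

Critical points: x = 4 - sqrt(19) ≈ -0.3589 (local minimum); x = 4 + sqrt(19) ≈ 8.3589 (local maximum)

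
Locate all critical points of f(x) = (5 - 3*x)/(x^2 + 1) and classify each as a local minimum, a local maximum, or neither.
f'(x) = (3*x^2 - 10*x - 3)/(x^4 + 2*x^2 + 1)

Solve f'(x) = 0:
  f'(x) = (3*x^2 - 10*x - 3)/(x^2 + 1)^2; the denominator is positive wherever f is defined, so f'(x) = 0 ⇔ 3*x^2 - 10*x - 3 = 0.
  3*x^2 - 10*x - 3 = 0 has no rational roots; quadratic formula: x = (10 ± √136)/6.
  ⇒ x = 5/3 - sqrt(34)/3 ≈ -0.2770, 5/3 + sqrt(34)/3 ≈ 3.6103

f''(x) = 2*(4*x^2*(5 - 3*x) + (9*x - 5)*(x^2 + 1))/(x^2 + 1)^3
Second-derivative test at each critical point:
  f''(-0.2770) = -10.0592 < 0 → local maximum
  f''(3.6103) = 0.0592 > 0 → local minimum

Critical points: x = 5/3 - sqrt(34)/3 ≈ -0.2770 (local maximum); x = 5/3 + sqrt(34)/3 ≈ 3.6103 (local minimum)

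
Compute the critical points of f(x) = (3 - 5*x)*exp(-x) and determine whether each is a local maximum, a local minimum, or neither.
f'(x) = (5*x - 8)*exp(-x)

Solve f'(x) = 0:
  f'(x) = (5*x - 8)·exp(-x) and exp(-x) > 0 for every x, so f'(x) = 0 ⇔ 5*x - 8 = 0.
  5*x - 8 = 0.
  ⇒ x = 8/5

f''(x) = (13 - 5*x)*exp(-x)
Second-derivative test at each critical point:
  f''(8/5) = 1.0095 > 0 → local minimum

Critical points: x = 8/5 (local minimum)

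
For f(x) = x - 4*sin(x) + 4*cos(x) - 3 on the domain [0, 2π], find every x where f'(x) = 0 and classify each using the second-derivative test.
f'(x) = -4*sqrt(2)*sin(x + pi/4) + 1

Solve f'(x) = 0 on [0, 2π]:
  f'(x) = 0 ⇔ -4*sin(x) - 4*cos(x) = -1. Write the left side as R·cos(x + φ) with R = √((-4)² + 4²) = 4*sqrt(2), cos φ = -sqrt(2)/2, sin φ = sqrt(2)/2; then cos(x + φ) = -sqrt(2)/8. Solve for x and keep the solutions lying in [0, 2π].
  ⇒ x = atan((1 + sqrt(31))/(1 - sqrt(31))) + pi ≈ 2.1785, atan((1 - sqrt(31))/(1 + sqrt(31))) + 2*pi ≈ 5.6755

f''(x) = -4*sqrt(2)*cos(x + pi/4)
Second-derivative test at each critical point:
  f''(2.1785) = 5.5678 > 0 → local minimum
  f''(5.6755) = -5.5678 < 0 → local maximum

Critical points: x = atan((1 + sqrt(31))/(1 - sqrt(31))) + pi ≈ 2.1785 (local minimum); x = atan((1 - sqrt(31))/(1 + sqrt(31))) + 2*pi ≈ 5.6755 (local maximum)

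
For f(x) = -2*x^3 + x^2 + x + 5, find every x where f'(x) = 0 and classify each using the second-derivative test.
f'(x) = -6*x^2 + 2*x + 1

Solve f'(x) = 0:
  6*x^2 - 2*x - 1 = 0 has no rational roots; quadratic formula: x = (2 ± √28)/12.
  ⇒ x = 1/6 - sqrt(7)/6 ≈ -0.2743, 1/6 + sqrt(7)/6 ≈ 0.6076

f''(x) = 2 - 12*x
Second-derivative test at each critical point:
  f''(-0.2743) = 5.2915 > 0 → local minimum
  f''(0.6076) = -5.2915 < 0 → local maximum

Critical points: x = 1/6 - sqrt(7)/6 ≈ -0.2743 (local minimum); x = 1/6 + sqrt(7)/6 ≈ 0.6076 (local maximum)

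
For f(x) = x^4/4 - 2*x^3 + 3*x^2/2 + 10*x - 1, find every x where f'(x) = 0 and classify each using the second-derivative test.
f'(x) = x^3 - 6*x^2 + 3*x + 10

Solve f'(x) = 0:
  Factor: x^3 - 6*x^2 + 3*x + 10 = (x - 5)*(x - 2)*(x + 1) = 0.
  ⇒ x = -1, 2, 5

f''(x) = 3*x^2 - 12*x + 3
Second-derivative test at each critical point:
  f''(-1) = 18 > 0 → local minimum
  f''(2) = -9 < 0 → local maximum
  f''(5) = 18 > 0 → local minimum

Critical points: x = -1 (local minimum); x = 2 (local maximum); x = 5 (local minimum)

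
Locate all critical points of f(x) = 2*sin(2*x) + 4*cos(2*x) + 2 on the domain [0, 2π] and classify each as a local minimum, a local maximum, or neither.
f'(x) = -8*sin(2*x) + 4*cos(2*x)

Solve f'(x) = 0 on [0, 2π]:
  f'(x) = 0 ⇔ 2*cos(2*x) = 4*sin(2*x) ⇔ tan(2*x) = 1/2, i.e. 2*x = arctan(1/2) + nπ; keep the solutions lying in [0, 2π].
  ⇒ x = atan(1/2)/2 ≈ 0.2318, atan(1/2)/2 + pi/2 ≈ 1.8026, atan(1/2)/2 + pi ≈ 3.3734, atan(1/2)/2 + 3*pi/2 ≈ 4.9442

f''(x) = -8*sin(2*x) - 16*cos(2*x)
Second-derivative test at each critical point:
  f''(0.2318) = -17.8885 < 0 → local maximum
  f''(1.8026) = 17.8885 > 0 → local minimum
  f''(3.3734) = -17.8885 < 0 → local maximum
  f''(4.9442) = 17.8885 > 0 → local minimum

Critical points: x = atan(1/2)/2 ≈ 0.2318 (local maximum); x = atan(1/2)/2 + pi/2 ≈ 1.8026 (local minimum); x = atan(1/2)/2 + pi ≈ 3.3734 (local maximum); x = atan(1/2)/2 + 3*pi/2 ≈ 4.9442 (local minimum)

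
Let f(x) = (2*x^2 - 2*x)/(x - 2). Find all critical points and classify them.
f'(x) = 2*(x^2 - 4*x + 2)/(x^2 - 4*x + 4)

Solve f'(x) = 0:
  f'(x) = 2*(x^2 - 4*x + 2)/(x - 2)^2; the denominator is positive wherever f is defined, so f'(x) = 0 ⇔ 2*x^2 - 8*x + 4 = 0.
  Factor: 2*x^2 - 8*x + 4 = 2*(x^2 - 4*x + 2); x^2 - 4*x + 2 = 0 has no rational roots; quadratic formula: x = (4 ± √8)/2.
  ⇒ x = 2 - sqrt(2) ≈ 0.5858, sqrt(2) + 2 ≈ 3.4142

f''(x) = 8/(x^3 - 6*x^2 + 12*x - 8)
Second-derivative test at each critical point:
  f''(0.5858) = -2.8284 < 0 → local maximum
  f''(3.4142) = 2.8284 > 0 → local minimum

Critical points: x = 2 - sqrt(2) ≈ 0.5858 (local maximum); x = sqrt(2) + 2 ≈ 3.4142 (local minimum)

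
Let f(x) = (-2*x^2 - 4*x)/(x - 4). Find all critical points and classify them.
f'(x) = 2*(-x^2 + 8*x + 8)/(x^2 - 8*x + 16)

Solve f'(x) = 0:
  f'(x) = -2*(x^2 - 8*x - 8)/(x - 4)^2; the denominator is positive wherever f is defined, so f'(x) = 0 ⇔ -2*x^2 + 16*x + 16 = 0.
  Factor: -2*x^2 + 16*x + 16 = -2*(x^2 - 8*x - 8); x^2 - 8*x - 8 = 0 has no rational roots; quadratic formula: x = (8 ± √96)/2.
  ⇒ x = 4 - 2*sqrt(6) ≈ -0.8990, 4 + 2*sqrt(6) ≈ 8.8990

f''(x) = -96/(x^3 - 12*x^2 + 48*x - 64)
Second-derivative test at each critical point:
  f''(-0.8990) = 0.8165 > 0 → local minimum
  f''(8.8990) = -0.8165 < 0 → local maximum

Critical points: x = 4 - 2*sqrt(6) ≈ -0.8990 (local minimum); x = 4 + 2*sqrt(6) ≈ 8.8990 (local maximum)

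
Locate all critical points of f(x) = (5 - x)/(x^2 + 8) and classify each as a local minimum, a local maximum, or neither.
f'(x) = (-x^2 + 2*x*(x - 5) - 8)/(x^2 + 8)^2

Solve f'(x) = 0:
  f'(x) = (x^2 - 10*x - 8)/(x^2 + 8)^2; the denominator is positive wherever f is defined, so f'(x) = 0 ⇔ x^2 - 10*x - 8 = 0.
  x^2 - 10*x - 8 = 0 has no rational roots; quadratic formula: x = (10 ± √132)/2.
  ⇒ x = 5 - sqrt(33) ≈ -0.7446, 5 + sqrt(33) ≈ 10.7446

f''(x) = 2*(4*x^2*(5 - x) + (3*x - 5)*(x^2 + 8))/(x^2 + 8)^3
Second-derivative test at each critical point:
  f''(-0.7446) = -0.1570 < 0 → local maximum
  f''(10.7446) = 0.0008 > 0 → local minimum

Critical points: x = 5 - sqrt(33) ≈ -0.7446 (local maximum); x = 5 + sqrt(33) ≈ 10.7446 (local minimum)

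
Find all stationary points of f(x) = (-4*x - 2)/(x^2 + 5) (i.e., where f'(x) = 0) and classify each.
f'(x) = 4*(x^2 + x - 5)/(x^4 + 10*x^2 + 25)

Solve f'(x) = 0:
  f'(x) = 4*(x^2 + x - 5)/(x^2 + 5)^2; the denominator is positive wherever f is defined, so f'(x) = 0 ⇔ 4*x^2 + 4*x - 20 = 0.
  Factor: 4*x^2 + 4*x - 20 = 4*(x^2 + x - 5); x^2 + x - 5 = 0 has no rational roots; quadratic formula: x = (-1 ± √21)/2.
  ⇒ x = -sqrt(21)/2 - 1/2 ≈ -2.7913, -1/2 + sqrt(21)/2 ≈ 1.7913

f''(x) = 4*(-4*x^2*(2*x + 1) + (6*x + 1)*(x^2 + 5))/(x^2 + 5)^3
Second-derivative test at each critical point:
  f''(-2.7913) = -0.1120 < 0 → local maximum
  f''(1.7913) = 0.2720 > 0 → local minimum

Critical points: x = -sqrt(21)/2 - 1/2 ≈ -2.7913 (local maximum); x = -1/2 + sqrt(21)/2 ≈ 1.7913 (local minimum)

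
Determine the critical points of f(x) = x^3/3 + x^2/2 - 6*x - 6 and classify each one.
f'(x) = x^2 + x - 6

Solve f'(x) = 0:
  Factor: x^2 + x - 6 = (x - 2)*(x + 3) = 0.
  ⇒ x = -3, 2

f''(x) = 2*x + 1
Second-derivative test at each critical point:
  f''(-3) = -5 < 0 → local maximum
  f''(2) = 5 > 0 → local minimum

Critical points: x = -3 (local maximum); x = 2 (local minimum)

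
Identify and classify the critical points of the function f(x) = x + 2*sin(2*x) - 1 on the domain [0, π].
f'(x) = 4*cos(2*x) + 1

Solve f'(x) = 0 on [0, π]:
  f'(x) = 0 ⇔ cos(2*x) = -1/4, i.e. 2*x = ±arccos(-1/4) + 2nπ; keep the solutions lying in [0, π].
  ⇒ x = acos(-1/4)/2 ≈ 0.9117, pi - acos(-1/4)/2 ≈ 2.2299

f''(x) = -8*sin(2*x)
Second-derivative test at each critical point:
  f''(0.9117) = -7.7460 < 0 → local maximum
  f''(2.2299) = 7.7460 > 0 → local minimum

Critical points: x = acos(-1/4)/2 ≈ 0.9117 (local maximum); x = pi - acos(-1/4)/2 ≈ 2.2299 (local minimum)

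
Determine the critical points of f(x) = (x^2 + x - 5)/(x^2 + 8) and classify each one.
f'(x) = (-x^2 + 26*x + 8)/(x^4 + 16*x^2 + 64)

Solve f'(x) = 0:
  f'(x) = -(x^2 - 26*x - 8)/(x^2 + 8)^2; the denominator is positive wherever f is defined, so f'(x) = 0 ⇔ -x^2 + 26*x + 8 = 0.
  x^2 - 26*x - 8 = 0 has no rational roots; quadratic formula: x = (26 ± √708)/2.
  ⇒ x = 13 - sqrt(177) ≈ -0.3041, 13 + sqrt(177) ≈ 26.3041

f''(x) = 2*(x^3 - 39*x^2 - 24*x + 104)/(x^6 + 24*x^4 + 192*x^2 + 512)
Second-derivative test at each critical point:
  f''(-0.3041) = 0.4063 > 0 → local minimum
  f''(26.3041) = -5.432e-05 < 0 → local maximum

Critical points: x = 13 - sqrt(177) ≈ -0.3041 (local minimum); x = 13 + sqrt(177) ≈ 26.3041 (local maximum)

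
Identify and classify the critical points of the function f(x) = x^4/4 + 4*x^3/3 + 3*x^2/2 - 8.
f'(x) = x*(x^2 + 4*x + 3)

Solve f'(x) = 0:
  Factor: x^3 + 4*x^2 + 3*x = x*(x + 1)*(x + 3) = 0.
  ⇒ x = -3, -1, 0

f''(x) = 3*x^2 + 8*x + 3
Second-derivative test at each critical point:
  f''(-3) = 6 > 0 → local minimum
  f''(-1) = -2 < 0 → local maximum
  f''(0) = 3 > 0 → local minimum

Critical points: x = -3 (local minimum); x = -1 (local maximum); x = 0 (local minimum)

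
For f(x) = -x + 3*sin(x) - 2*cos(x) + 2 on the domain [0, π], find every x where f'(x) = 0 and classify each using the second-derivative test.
f'(x) = 2*sin(x) + 3*cos(x) - 1

Solve f'(x) = 0 on [0, π]:
  f'(x) = 0 ⇔ 2*sin(x) + 3*cos(x) = 1. Write the left side as R·cos(x + φ) with R = √(3² + (-2)²) = sqrt(13), cos φ = 3*sqrt(13)/13, sin φ = -2*sqrt(13)/13; then cos(x + φ) = sqrt(13)/13. Solve for x and keep the solutions lying in [0, π].
  ⇒ x = atan((2 + 6*sqrt(3))/(3 - 4*sqrt(3))) + pi ≈ 1.8778

f''(x) = -3*sin(x) + 2*cos(x)
Second-derivative test at each critical point:
  f''(1.8778) = -3.4641 < 0 → local maximum

Critical points: x = atan((2 + 6*sqrt(3))/(3 - 4*sqrt(3))) + pi ≈ 1.8778 (local maximum)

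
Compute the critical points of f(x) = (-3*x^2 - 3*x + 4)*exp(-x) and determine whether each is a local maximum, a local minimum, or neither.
f'(x) = (3*x^2 - 3*x - 7)*exp(-x)

Solve f'(x) = 0:
  f'(x) = (3*x^2 - 3*x - 7)·exp(-x) and exp(-x) > 0 for every x, so f'(x) = 0 ⇔ 3*x^2 - 3*x - 7 = 0.
  3*x^2 - 3*x - 7 = 0 has no rational roots; quadratic formula: x = (3 ± √93)/6.
  ⇒ x = 1/2 - sqrt(93)/6 ≈ -1.1073, 1/2 + sqrt(93)/6 ≈ 2.1073

f''(x) = (-3*x^2 + 9*x + 4)*exp(-x)
Second-derivative test at each critical point:
  f''(-1.1073) = -29.1827 < 0 → local maximum
  f''(2.1073) = 1.1724 > 0 → local minimum

Critical points: x = 1/2 - sqrt(93)/6 ≈ -1.1073 (local maximum); x = 1/2 + sqrt(93)/6 ≈ 2.1073 (local minimum)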